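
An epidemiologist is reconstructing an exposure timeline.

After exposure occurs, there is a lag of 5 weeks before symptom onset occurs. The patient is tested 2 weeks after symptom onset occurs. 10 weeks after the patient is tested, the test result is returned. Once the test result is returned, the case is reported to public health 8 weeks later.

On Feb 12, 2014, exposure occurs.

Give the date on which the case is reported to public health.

Aug 6, 2014

Exposure occurs: Feb 12, 2014.
Symptom onset occurs: Feb 12, 2014 + 5 weeks = Mar 19, 2014.
The patient is tested: Mar 19, 2014 + 2 weeks = Apr 2, 2014.
The test result is returned: Apr 2, 2014 + 10 weeks = Jun 11, 2014.
The case is reported to public health: Jun 11, 2014 + 8 weeks = Aug 6, 2014.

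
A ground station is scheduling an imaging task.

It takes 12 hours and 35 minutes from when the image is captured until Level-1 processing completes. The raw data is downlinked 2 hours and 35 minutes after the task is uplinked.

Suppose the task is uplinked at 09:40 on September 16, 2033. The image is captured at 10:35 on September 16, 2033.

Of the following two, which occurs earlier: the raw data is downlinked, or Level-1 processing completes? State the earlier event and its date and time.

The raw data is downlinked — 12:15 on September 16, 2033

The task is uplinked: 09:40 Sep 16, 2033.
The raw data is downlinked: 09:40 Sep 16, 2033 + 2h35m = 12:15 Sep 16, 2033.
The image is captured: 10:35 Sep 16, 2033.
Level-1 processing completes: 10:35 Sep 16, 2033 + 12h35m = 23:10 Sep 16, 2033.
Comparing: the raw data is downlinked at 12:15 Sep 16, 2033 vs Level-1 processing completes at 23:10 Sep 16, 2033. Earlier: the raw data is downlinked.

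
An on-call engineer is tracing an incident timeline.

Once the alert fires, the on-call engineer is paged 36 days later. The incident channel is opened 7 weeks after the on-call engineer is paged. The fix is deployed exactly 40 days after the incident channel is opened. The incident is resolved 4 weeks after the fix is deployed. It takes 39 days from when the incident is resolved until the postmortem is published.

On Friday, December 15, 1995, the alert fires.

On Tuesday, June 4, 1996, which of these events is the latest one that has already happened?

The incident is resolved

The alert fires: Dec 15, 1995.
The on-call engineer is paged: Dec 15, 1995 + 36 days = Jan 20, 1996.
The incident channel is opened: Jan 20, 1996 + 7 weeks = Mar 9, 1996.
The fix is deployed: Mar 9, 1996 + 40 days = Apr 18, 1996.
The incident is resolved: Apr 18, 1996 + 4 weeks = May 16, 1996.
The postmortem is published: May 16, 1996 + 39 days = Jun 24, 1996.
Jun 4, 1996 falls between when the incident is resolved (May 16, 1996) and when the postmortem is published (Jun 24, 1996).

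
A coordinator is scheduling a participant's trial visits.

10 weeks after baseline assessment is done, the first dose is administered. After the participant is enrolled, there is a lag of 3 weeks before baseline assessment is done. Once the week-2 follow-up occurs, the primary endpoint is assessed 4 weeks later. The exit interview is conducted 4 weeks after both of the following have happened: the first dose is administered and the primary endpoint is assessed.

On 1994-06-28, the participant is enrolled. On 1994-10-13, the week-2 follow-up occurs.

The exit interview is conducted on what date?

The participant is enrolled: Jun 28, 1994.
Baseline assessment is done: Jun 28, 1994 + 3 weeks = Jul 19, 1994.
The first dose is administered: Jul 19, 1994 + 10 weeks = Sep 27, 1994.
The week-2 follow-up occurs: Oct 13, 1994.
The primary endpoint is assessed: Oct 13, 1994 + 4 weeks = Nov 10, 1994.
Both prerequisites met — the first dose is administered (Sep 27, 1994), the primary endpoint is assessed (Nov 10, 1994); the later is Nov 10, 1994.
The exit interview is conducted: Nov 10, 1994 + 4 weeks = Dec 8, 1994.

1994-12-08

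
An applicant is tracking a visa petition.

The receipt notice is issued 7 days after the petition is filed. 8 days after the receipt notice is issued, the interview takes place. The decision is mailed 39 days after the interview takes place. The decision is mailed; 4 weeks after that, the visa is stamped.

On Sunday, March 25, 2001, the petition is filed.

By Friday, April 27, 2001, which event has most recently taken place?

The interview takes place

The petition is filed: Mar 25, 2001.
The receipt notice is issued: Mar 25, 2001 + 7 days = Apr 1, 2001.
The interview takes place: Apr 1, 2001 + 8 days = Apr 9, 2001.
The decision is mailed: Apr 9, 2001 + 39 days = May 18, 2001.
The visa is stamped: May 18, 2001 + 4 weeks = Jun 15, 2001.
Apr 27, 2001 falls between when the interview takes place (Apr 9, 2001) and when the decision is mailed (May 18, 2001).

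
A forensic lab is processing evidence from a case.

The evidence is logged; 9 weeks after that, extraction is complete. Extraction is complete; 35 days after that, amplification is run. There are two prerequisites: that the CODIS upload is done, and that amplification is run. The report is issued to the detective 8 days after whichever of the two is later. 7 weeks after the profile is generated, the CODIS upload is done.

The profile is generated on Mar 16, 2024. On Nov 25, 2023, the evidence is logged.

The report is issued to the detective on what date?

The profile is generated: Mar 16, 2024.
The CODIS upload is done: Mar 16, 2024 + 7 weeks = May 4, 2024.
The evidence is logged: Nov 25, 2023.
Extraction is complete: Nov 25, 2023 + 9 weeks = Jan 27, 2024.
Amplification is run: Jan 27, 2024 + 35 days = Mar 2, 2024.
Both prerequisites met — the CODIS upload is done (May 4, 2024), amplification is run (Mar 2, 2024); the later is May 4, 2024.
The report is issued to the detective: May 4, 2024 + 8 days = May 12, 2024.

May 12, 2024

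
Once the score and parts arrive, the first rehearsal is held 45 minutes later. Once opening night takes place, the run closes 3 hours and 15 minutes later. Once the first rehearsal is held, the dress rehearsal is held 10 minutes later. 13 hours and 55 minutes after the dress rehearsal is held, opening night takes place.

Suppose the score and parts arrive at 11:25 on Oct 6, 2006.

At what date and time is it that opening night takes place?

The score and parts arrive: 11:25 Oct 6, 2006.
The first rehearsal is held: 11:25 Oct 6, 2006 + 45m = 12:10 Oct 6, 2006.
The dress rehearsal is held: 12:10 Oct 6, 2006 + 10m = 12:20 Oct 6, 2006.
Opening night takes place: 12:20 Oct 6, 2006 + 13h55m = 02:15 Oct 7, 2006.

02:15 on Oct 7, 2006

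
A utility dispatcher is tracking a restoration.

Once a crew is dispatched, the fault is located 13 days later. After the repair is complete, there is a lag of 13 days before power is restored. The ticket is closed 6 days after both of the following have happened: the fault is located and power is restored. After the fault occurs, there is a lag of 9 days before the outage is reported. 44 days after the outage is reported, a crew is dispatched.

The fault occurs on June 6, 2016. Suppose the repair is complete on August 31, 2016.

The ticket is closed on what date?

The fault occurs: Jun 6, 2016.
The outage is reported: Jun 6, 2016 + 9 days = Jun 15, 2016.
A crew is dispatched: Jun 15, 2016 + 44 days = Jul 29, 2016.
The fault is located: Jul 29, 2016 + 13 days = Aug 11, 2016.
The repair is complete: Aug 31, 2016.
Power is restored: Aug 31, 2016 + 13 days = Sep 13, 2016.
Both prerequisites met — the fault is located (Aug 11, 2016), power is restored (Sep 13, 2016); the later is Sep 13, 2016.
The ticket is closed: Sep 13, 2016 + 6 days = Sep 19, 2016.

September 19, 2016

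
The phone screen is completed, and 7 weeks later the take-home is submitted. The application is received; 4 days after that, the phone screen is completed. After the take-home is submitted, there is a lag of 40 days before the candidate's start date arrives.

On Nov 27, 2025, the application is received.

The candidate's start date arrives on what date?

Feb 28, 2026

The application is received: Nov 27, 2025.
The phone screen is completed: Nov 27, 2025 + 4 days = Dec 1, 2025.
The take-home is submitted: Dec 1, 2025 + 7 weeks = Jan 19, 2026.
The candidate's start date arrives: Jan 19, 2026 + 40 days = Feb 28, 2026.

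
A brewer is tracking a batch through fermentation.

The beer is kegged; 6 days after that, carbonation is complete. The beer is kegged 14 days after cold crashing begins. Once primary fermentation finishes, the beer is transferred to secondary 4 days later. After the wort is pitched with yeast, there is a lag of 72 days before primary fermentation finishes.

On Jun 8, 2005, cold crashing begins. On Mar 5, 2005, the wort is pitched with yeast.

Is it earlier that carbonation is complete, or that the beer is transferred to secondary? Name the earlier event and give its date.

Cold crashing begins: Jun 8, 2005.
The beer is kegged: Jun 8, 2005 + 14 days = Jun 22, 2005.
Carbonation is complete: Jun 22, 2005 + 6 days = Jun 28, 2005.
The wort is pitched with yeast: Mar 5, 2005.
Primary fermentation finishes: Mar 5, 2005 + 72 days = May 16, 2005.
The beer is transferred to secondary: May 16, 2005 + 4 days = May 20, 2005.
Comparing: carbonation is complete on Jun 28, 2005 vs the beer is transferred to secondary on May 20, 2005. Earlier: the beer is transferred to secondary.

The beer is transferred to secondary — May 20, 2005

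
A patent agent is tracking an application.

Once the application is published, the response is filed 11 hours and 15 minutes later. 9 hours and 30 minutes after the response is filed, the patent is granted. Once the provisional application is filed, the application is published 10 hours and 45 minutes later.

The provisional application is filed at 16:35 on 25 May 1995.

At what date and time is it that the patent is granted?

00:05 on 27 May 1995

The provisional application is filed: 16:35 May 25, 1995.
The application is published: 16:35 May 25, 1995 + 10h45m = 03:20 May 26, 1995.
The response is filed: 03:20 May 26, 1995 + 11h15m = 14:35 May 26, 1995.
The patent is granted: 14:35 May 26, 1995 + 9h30m = 00:05 May 27, 1995.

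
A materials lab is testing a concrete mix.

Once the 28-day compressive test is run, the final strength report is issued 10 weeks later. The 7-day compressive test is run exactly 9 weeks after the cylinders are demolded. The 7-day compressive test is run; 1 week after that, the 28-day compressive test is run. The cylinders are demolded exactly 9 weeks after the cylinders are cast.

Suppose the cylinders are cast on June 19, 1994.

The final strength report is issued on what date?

January 8, 1995

The cylinders are cast: Jun 19, 1994.
The cylinders are demolded: Jun 19, 1994 + 9 weeks = Aug 21, 1994.
The 7-day compressive test is run: Aug 21, 1994 + 9 weeks = Oct 23, 1994.
The 28-day compressive test is run: Oct 23, 1994 + 1 week = Oct 30, 1994.
The final strength report is issued: Oct 30, 1994 + 10 weeks = Jan 8, 1995.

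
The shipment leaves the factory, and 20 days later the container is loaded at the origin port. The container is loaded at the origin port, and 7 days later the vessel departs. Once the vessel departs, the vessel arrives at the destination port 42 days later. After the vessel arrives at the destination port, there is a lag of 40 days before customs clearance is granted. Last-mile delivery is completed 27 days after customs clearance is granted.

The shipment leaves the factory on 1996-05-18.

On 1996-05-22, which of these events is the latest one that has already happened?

The shipment leaves the factory: May 18, 1996.
The container is loaded at the origin port: May 18, 1996 + 20 days = Jun 7, 1996.
The vessel departs: Jun 7, 1996 + 7 days = Jun 14, 1996.
The vessel arrives at the destination port: Jun 14, 1996 + 42 days = Jul 26, 1996.
Customs clearance is granted: Jul 26, 1996 + 40 days = Sep 4, 1996.
Last-mile delivery is completed: Sep 4, 1996 + 27 days = Oct 1, 1996.
May 22, 1996 falls between when the shipment leaves the factory (May 18, 1996) and when the container is loaded at the origin port (Jun 7, 1996).

The shipment leaves the factory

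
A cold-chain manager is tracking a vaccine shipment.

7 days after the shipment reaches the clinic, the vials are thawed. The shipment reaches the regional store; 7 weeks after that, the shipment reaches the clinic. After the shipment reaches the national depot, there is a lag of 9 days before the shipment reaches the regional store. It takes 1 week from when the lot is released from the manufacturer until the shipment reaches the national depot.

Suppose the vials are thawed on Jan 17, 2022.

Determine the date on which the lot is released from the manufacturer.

Nov 6, 2021

The vials are thawed: Jan 17, 2022.
The shipment reaches the clinic: Jan 17, 2022 − 7 days = Jan 10, 2022.
The shipment reaches the regional store: Jan 10, 2022 − 7 weeks = Nov 22, 2021.
The shipment reaches the national depot: Nov 22, 2021 − 9 days = Nov 13, 2021.
The lot is released from the manufacturer: Nov 13, 2021 − 1 week = Nov 6, 2021.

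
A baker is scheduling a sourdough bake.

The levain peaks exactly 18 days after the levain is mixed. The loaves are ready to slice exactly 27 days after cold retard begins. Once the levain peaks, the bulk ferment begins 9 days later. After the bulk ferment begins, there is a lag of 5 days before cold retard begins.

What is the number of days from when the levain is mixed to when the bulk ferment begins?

27 days

Causal path: the levain is mixed → the levain peaks → the bulk ferment begins.
Total delay along the path: 18 + 9 = 27 days.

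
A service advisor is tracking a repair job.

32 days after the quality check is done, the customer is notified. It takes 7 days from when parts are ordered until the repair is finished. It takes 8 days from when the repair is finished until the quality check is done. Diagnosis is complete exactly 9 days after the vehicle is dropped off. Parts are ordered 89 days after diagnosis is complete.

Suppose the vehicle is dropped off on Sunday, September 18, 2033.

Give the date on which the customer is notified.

The vehicle is dropped off: Sep 18, 2033.
Diagnosis is complete: Sep 18, 2033 + 9 days = Sep 27, 2033.
Parts are ordered: Sep 27, 2033 + 89 days = Dec 25, 2033.
The repair is finished: Dec 25, 2033 + 7 days = Jan 1, 2034.
The quality check is done: Jan 1, 2034 + 8 days = Jan 9, 2034.
The customer is notified: Jan 9, 2034 + 32 days = Feb 10, 2034.

Friday, February 10, 2034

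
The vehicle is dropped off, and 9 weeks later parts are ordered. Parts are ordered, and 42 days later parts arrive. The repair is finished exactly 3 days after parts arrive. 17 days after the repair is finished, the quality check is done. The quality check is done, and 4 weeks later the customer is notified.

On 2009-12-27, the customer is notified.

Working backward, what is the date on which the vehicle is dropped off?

2009-07-27

The customer is notified: Dec 27, 2009.
The quality check is done: Dec 27, 2009 − 4 weeks = Nov 29, 2009.
The repair is finished: Nov 29, 2009 − 17 days = Nov 12, 2009.
Parts arrive: Nov 12, 2009 − 3 days = Nov 9, 2009.
Parts are ordered: Nov 9, 2009 − 42 days = Sep 28, 2009.
The vehicle is dropped off: Sep 28, 2009 − 9 weeks = Jul 27, 2009.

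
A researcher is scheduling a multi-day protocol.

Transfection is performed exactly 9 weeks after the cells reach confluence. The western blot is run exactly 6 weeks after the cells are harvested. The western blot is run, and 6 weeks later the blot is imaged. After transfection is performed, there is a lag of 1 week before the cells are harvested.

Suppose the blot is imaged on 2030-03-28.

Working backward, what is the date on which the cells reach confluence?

2029-10-25

The blot is imaged: Mar 28, 2030.
The western blot is run: Mar 28, 2030 − 6 weeks = Feb 14, 2030.
The cells are harvested: Feb 14, 2030 − 6 weeks = Jan 3, 2030.
Transfection is performed: Jan 3, 2030 − 1 week = Dec 27, 2029.
The cells reach confluence: Dec 27, 2029 − 9 weeks = Oct 25, 2029.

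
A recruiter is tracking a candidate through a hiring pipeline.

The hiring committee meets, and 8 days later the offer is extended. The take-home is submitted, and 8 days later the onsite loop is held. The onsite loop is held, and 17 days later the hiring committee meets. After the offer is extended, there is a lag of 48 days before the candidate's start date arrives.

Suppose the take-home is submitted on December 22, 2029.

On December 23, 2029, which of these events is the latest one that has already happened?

The take-home is submitted: Dec 22, 2029.
The onsite loop is held: Dec 22, 2029 + 8 days = Dec 30, 2029.
The hiring committee meets: Dec 30, 2029 + 17 days = Jan 16, 2030.
The offer is extended: Jan 16, 2030 + 8 days = Jan 24, 2030.
The candidate's start date arrives: Jan 24, 2030 + 48 days = Mar 13, 2030.
Dec 23, 2029 falls between when the take-home is submitted (Dec 22, 2029) and when the onsite loop is held (Dec 30, 2029).

The take-home is submitted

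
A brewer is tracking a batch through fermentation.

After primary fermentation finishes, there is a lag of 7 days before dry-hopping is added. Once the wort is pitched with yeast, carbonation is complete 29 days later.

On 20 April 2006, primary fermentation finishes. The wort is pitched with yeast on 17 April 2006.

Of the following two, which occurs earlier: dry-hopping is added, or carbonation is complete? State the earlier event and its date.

Primary fermentation finishes: Apr 20, 2006.
Dry-hopping is added: Apr 20, 2006 + 7 days = Apr 27, 2006.
The wort is pitched with yeast: Apr 17, 2006.
Carbonation is complete: Apr 17, 2006 + 29 days = May 16, 2006.
Comparing: dry-hopping is added on Apr 27, 2006 vs carbonation is complete on May 16, 2006. Earlier: dry-hopping is added.

Dry-hopping is added — 27 April 2006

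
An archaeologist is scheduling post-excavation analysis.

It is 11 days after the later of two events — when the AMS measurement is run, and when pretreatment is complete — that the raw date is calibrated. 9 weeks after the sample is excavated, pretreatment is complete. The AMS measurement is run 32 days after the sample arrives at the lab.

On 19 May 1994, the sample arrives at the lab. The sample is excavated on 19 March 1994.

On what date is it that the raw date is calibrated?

The sample arrives at the lab: May 19, 1994.
The AMS measurement is run: May 19, 1994 + 32 days = Jun 20, 1994.
The sample is excavated: Mar 19, 1994.
Pretreatment is complete: Mar 19, 1994 + 9 weeks = May 21, 1994.
Both prerequisites met — the AMS measurement is run (Jun 20, 1994), pretreatment is complete (May 21, 1994); the later is Jun 20, 1994.
The raw date is calibrated: Jun 20, 1994 + 11 days = Jul 1, 1994.

1 July 1994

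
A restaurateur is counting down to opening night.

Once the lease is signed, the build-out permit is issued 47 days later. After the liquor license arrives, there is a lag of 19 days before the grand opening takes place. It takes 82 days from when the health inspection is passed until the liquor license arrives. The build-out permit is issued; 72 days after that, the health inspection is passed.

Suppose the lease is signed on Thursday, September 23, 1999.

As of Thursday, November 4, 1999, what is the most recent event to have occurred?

The lease is signed: Sep 23, 1999.
The build-out permit is issued: Sep 23, 1999 + 47 days = Nov 9, 1999.
The health inspection is passed: Nov 9, 1999 + 72 days = Jan 20, 2000.
The liquor license arrives: Jan 20, 2000 + 82 days = Apr 11, 2000.
The grand opening takes place: Apr 11, 2000 + 19 days = Apr 30, 2000.
Nov 4, 1999 falls between when the lease is signed (Sep 23, 1999) and when the build-out permit is issued (Nov 9, 1999).

The lease is signed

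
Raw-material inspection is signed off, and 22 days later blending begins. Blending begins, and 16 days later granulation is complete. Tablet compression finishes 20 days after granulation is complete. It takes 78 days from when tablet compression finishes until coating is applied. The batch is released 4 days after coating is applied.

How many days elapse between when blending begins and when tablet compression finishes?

36 days

Causal path: blending begins → granulation is complete → tablet compression finishes.
Total delay along the path: 16 + 20 = 36 days.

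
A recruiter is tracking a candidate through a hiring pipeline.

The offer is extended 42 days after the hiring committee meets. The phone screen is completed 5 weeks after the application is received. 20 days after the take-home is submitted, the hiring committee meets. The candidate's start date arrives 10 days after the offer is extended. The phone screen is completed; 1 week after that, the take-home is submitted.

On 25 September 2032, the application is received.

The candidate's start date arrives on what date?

The application is received: Sep 25, 2032.
The phone screen is completed: Sep 25, 2032 + 5 weeks = Oct 30, 2032.
The take-home is submitted: Oct 30, 2032 + 1 week = Nov 6, 2032.
The hiring committee meets: Nov 6, 2032 + 20 days = Nov 26, 2032.
The offer is extended: Nov 26, 2032 + 42 days = Jan 7, 2033.
The candidate's start date arrives: Jan 7, 2033 + 10 days = Jan 17, 2033.

17 January 2033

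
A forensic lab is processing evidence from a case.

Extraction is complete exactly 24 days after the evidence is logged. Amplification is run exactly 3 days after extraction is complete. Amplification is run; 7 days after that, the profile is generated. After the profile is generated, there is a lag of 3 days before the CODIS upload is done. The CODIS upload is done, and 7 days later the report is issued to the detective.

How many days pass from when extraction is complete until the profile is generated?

Causal path: extraction is complete → amplification is run → the profile is generated.
Total delay along the path: 3 + 7 = 10 days.

10 days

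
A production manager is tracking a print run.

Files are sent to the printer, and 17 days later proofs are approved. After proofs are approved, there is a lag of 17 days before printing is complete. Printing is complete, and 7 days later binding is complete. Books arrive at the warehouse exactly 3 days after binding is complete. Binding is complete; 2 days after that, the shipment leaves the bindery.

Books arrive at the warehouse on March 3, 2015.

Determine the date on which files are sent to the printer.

January 18, 2015

Books arrive at the warehouse: Mar 3, 2015.
Binding is complete: Mar 3, 2015 − 3 days = Feb 28, 2015.
Printing is complete: Feb 28, 2015 − 7 days = Feb 21, 2015.
Proofs are approved: Feb 21, 2015 − 17 days = Feb 4, 2015.
Files are sent to the printer: Feb 4, 2015 − 17 days = Jan 18, 2015.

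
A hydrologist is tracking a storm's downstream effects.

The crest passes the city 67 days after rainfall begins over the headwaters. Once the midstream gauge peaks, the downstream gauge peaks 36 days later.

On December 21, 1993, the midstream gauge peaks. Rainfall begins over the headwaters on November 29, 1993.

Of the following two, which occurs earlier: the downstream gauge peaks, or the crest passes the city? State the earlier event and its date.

The downstream gauge peaks — January 26, 1994

The midstream gauge peaks: Dec 21, 1993.
The downstream gauge peaks: Dec 21, 1993 + 36 days = Jan 26, 1994.
Rainfall begins over the headwaters: Nov 29, 1993.
The crest passes the city: Nov 29, 1993 + 67 days = Feb 4, 1994.
Comparing: the downstream gauge peaks on Jan 26, 1994 vs the crest passes the city on Feb 4, 1994. Earlier: the downstream gauge peaks.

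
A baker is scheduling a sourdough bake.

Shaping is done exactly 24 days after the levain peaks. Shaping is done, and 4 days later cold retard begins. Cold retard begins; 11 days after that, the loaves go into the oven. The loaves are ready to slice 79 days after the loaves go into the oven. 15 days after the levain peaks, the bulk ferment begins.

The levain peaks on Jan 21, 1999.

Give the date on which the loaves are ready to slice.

The levain peaks: Jan 21, 1999.
Shaping is done: Jan 21, 1999 + 24 days = Feb 14, 1999.
Cold retard begins: Feb 14, 1999 + 4 days = Feb 18, 1999.
The loaves go into the oven: Feb 18, 1999 + 11 days = Mar 1, 1999.
The loaves are ready to slice: Mar 1, 1999 + 79 days = May 19, 1999.

May 19, 1999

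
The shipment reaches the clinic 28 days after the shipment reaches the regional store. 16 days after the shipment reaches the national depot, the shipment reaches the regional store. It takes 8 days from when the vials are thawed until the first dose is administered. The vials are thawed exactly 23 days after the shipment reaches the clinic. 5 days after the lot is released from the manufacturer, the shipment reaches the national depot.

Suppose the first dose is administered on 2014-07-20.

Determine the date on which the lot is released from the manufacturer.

2014-05-01

The first dose is administered: Jul 20, 2014.
The vials are thawed: Jul 20, 2014 − 8 days = Jul 12, 2014.
The shipment reaches the clinic: Jul 12, 2014 − 23 days = Jun 19, 2014.
The shipment reaches the regional store: Jun 19, 2014 − 28 days = May 22, 2014.
The shipment reaches the national depot: May 22, 2014 − 16 days = May 6, 2014.
The lot is released from the manufacturer: May 6, 2014 − 5 days = May 1, 2014.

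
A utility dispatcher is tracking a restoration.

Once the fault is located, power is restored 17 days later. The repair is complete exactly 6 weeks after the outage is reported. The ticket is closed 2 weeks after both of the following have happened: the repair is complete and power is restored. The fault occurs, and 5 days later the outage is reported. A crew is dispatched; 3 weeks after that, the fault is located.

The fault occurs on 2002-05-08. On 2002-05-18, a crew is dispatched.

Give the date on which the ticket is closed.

2002-07-09

The fault occurs: May 8, 2002.
The outage is reported: May 8, 2002 + 5 days = May 13, 2002.
The repair is complete: May 13, 2002 + 6 weeks = Jun 24, 2002.
A crew is dispatched: May 18, 2002.
The fault is located: May 18, 2002 + 3 weeks = Jun 8, 2002.
Power is restored: Jun 8, 2002 + 17 days = Jun 25, 2002.
Both prerequisites met — the repair is complete (Jun 24, 2002), power is restored (Jun 25, 2002); the later is Jun 25, 2002.
The ticket is closed: Jun 25, 2002 + 2 weeks = Jul 9, 2002.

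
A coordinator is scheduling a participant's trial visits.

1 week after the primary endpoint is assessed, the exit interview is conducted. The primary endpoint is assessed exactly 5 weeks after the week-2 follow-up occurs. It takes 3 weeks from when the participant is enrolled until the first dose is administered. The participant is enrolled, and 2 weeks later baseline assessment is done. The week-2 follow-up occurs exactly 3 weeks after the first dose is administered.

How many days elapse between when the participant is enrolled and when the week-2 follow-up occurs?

Causal path: the participant is enrolled → the first dose is administered → the week-2 follow-up occurs.
Total delay along the path: 3 + 3 weeks = 6 weeks = 42 days.

42 days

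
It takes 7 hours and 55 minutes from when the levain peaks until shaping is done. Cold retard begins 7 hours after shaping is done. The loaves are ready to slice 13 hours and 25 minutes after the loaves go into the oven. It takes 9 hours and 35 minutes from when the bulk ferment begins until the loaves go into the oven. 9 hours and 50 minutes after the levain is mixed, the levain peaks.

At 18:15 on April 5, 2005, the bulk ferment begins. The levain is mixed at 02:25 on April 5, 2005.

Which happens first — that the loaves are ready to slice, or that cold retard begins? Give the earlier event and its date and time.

Cold retard begins — 03:10 on April 6, 2005

The bulk ferment begins: 18:15 Apr 5, 2005.
The loaves go into the oven: 18:15 Apr 5, 2005 + 9h35m = 03:50 Apr 6, 2005.
The loaves are ready to slice: 03:50 Apr 6, 2005 + 13h25m = 17:15 Apr 6, 2005.
The levain is mixed: 02:25 Apr 5, 2005.
The levain peaks: 02:25 Apr 5, 2005 + 9h50m = 12:15 Apr 5, 2005.
Shaping is done: 12:15 Apr 5, 2005 + 7h55m = 20:10 Apr 5, 2005.
Cold retard begins: 20:10 Apr 5, 2005 + 7h = 03:10 Apr 6, 2005.
Comparing: the loaves are ready to slice at 17:15 Apr 6, 2005 vs cold retard begins at 03:10 Apr 6, 2005. Earlier: cold retard begins.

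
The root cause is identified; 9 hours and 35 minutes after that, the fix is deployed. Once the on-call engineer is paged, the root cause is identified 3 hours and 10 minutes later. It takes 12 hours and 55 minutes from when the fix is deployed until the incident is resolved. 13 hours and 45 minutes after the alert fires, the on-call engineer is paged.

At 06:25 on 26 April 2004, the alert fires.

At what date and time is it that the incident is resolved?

21:50 on 27 April 2004

The alert fires: 06:25 Apr 26, 2004.
The on-call engineer is paged: 06:25 Apr 26, 2004 + 13h45m = 20:10 Apr 26, 2004.
The root cause is identified: 20:10 Apr 26, 2004 + 3h10m = 23:20 Apr 26, 2004.
The fix is deployed: 23:20 Apr 26, 2004 + 9h35m = 08:55 Apr 27, 2004.
The incident is resolved: 08:55 Apr 27, 2004 + 12h55m = 21:50 Apr 27, 2004.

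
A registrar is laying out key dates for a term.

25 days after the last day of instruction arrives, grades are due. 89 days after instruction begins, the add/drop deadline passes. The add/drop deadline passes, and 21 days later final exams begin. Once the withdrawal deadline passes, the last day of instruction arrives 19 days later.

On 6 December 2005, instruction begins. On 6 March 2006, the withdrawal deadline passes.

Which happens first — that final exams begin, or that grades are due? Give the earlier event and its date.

Instruction begins: Dec 6, 2005.
The add/drop deadline passes: Dec 6, 2005 + 89 days = Mar 5, 2006.
Final exams begin: Mar 5, 2006 + 21 days = Mar 26, 2006.
The withdrawal deadline passes: Mar 6, 2006.
The last day of instruction arrives: Mar 6, 2006 + 19 days = Mar 25, 2006.
Grades are due: Mar 25, 2006 + 25 days = Apr 19, 2006.
Comparing: final exams begin on Mar 26, 2006 vs grades are due on Apr 19, 2006. Earlier: final exams begin.

Final exams begin — 26 March 2006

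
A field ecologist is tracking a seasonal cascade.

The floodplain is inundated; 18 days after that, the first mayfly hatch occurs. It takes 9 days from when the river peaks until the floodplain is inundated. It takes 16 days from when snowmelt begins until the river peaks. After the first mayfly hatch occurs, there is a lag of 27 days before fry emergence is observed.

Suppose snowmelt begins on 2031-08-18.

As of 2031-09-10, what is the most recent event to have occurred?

Snowmelt begins: Aug 18, 2031.
The river peaks: Aug 18, 2031 + 16 days = Sep 3, 2031.
The floodplain is inundated: Sep 3, 2031 + 9 days = Sep 12, 2031.
The first mayfly hatch occurs: Sep 12, 2031 + 18 days = Sep 30, 2031.
Fry emergence is observed: Sep 30, 2031 + 27 days = Oct 27, 2031.
Sep 10, 2031 falls between when the river peaks (Sep 3, 2031) and when the floodplain is inundated (Sep 12, 2031).

The river peaks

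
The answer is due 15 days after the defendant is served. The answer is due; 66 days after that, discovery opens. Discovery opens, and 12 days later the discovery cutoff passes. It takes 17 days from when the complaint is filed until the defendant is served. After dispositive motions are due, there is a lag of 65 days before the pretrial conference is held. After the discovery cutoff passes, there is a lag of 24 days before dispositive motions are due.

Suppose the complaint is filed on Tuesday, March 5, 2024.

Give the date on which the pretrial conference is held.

The complaint is filed: Mar 5, 2024.
The defendant is served: Mar 5, 2024 + 17 days = Mar 22, 2024.
The answer is due: Mar 22, 2024 + 15 days = Apr 6, 2024.
Discovery opens: Apr 6, 2024 + 66 days = Jun 11, 2024.
The discovery cutoff passes: Jun 11, 2024 + 12 days = Jun 23, 2024.
Dispositive motions are due: Jun 23, 2024 + 24 days = Jul 17, 2024.
The pretrial conference is held: Jul 17, 2024 + 65 days = Sep 20, 2024.

Friday, September 20, 2024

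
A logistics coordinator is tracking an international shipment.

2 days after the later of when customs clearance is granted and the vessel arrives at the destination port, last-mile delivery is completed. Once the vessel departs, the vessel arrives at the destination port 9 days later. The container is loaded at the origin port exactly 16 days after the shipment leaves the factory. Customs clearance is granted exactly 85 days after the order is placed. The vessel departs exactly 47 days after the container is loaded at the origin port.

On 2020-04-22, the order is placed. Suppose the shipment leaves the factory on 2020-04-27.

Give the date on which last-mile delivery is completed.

The order is placed: Apr 22, 2020.
Customs clearance is granted: Apr 22, 2020 + 85 days = Jul 16, 2020.
The shipment leaves the factory: Apr 27, 2020.
The container is loaded at the origin port: Apr 27, 2020 + 16 days = May 13, 2020.
The vessel departs: May 13, 2020 + 47 days = Jun 29, 2020.
The vessel arrives at the destination port: Jun 29, 2020 + 9 days = Jul 8, 2020.
Both prerequisites met — customs clearance is granted (Jul 16, 2020), the vessel arrives at the destination port (Jul 8, 2020); the later is Jul 16, 2020.
Last-mile delivery is completed: Jul 16, 2020 + 2 days = Jul 18, 2020.

2020-07-18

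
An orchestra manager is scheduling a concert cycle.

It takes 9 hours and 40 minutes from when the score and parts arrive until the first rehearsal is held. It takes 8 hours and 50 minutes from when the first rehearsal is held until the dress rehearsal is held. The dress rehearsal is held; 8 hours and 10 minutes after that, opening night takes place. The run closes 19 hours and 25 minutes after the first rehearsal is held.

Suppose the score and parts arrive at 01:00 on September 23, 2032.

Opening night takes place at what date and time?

03:40 on September 24, 2032

The score and parts arrive: 01:00 Sep 23, 2032.
The first rehearsal is held: 01:00 Sep 23, 2032 + 9h40m = 10:40 Sep 23, 2032.
The dress rehearsal is held: 10:40 Sep 23, 2032 + 8h50m = 19:30 Sep 23, 2032.
Opening night takes place: 19:30 Sep 23, 2032 + 8h10m = 03:40 Sep 24, 2032.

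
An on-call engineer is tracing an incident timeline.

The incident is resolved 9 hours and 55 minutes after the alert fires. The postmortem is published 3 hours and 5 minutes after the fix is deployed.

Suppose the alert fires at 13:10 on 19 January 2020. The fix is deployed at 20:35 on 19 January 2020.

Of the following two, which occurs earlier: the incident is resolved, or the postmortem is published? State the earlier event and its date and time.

The alert fires: 13:10 Jan 19, 2020.
The incident is resolved: 13:10 Jan 19, 2020 + 9h55m = 23:05 Jan 19, 2020.
The fix is deployed: 20:35 Jan 19, 2020.
The postmortem is published: 20:35 Jan 19, 2020 + 3h05m = 23:40 Jan 19, 2020.
Comparing: the incident is resolved at 23:05 Jan 19, 2020 vs the postmortem is published at 23:40 Jan 19, 2020. Earlier: the incident is resolved.

The incident is resolved — 23:05 on 19 January 2020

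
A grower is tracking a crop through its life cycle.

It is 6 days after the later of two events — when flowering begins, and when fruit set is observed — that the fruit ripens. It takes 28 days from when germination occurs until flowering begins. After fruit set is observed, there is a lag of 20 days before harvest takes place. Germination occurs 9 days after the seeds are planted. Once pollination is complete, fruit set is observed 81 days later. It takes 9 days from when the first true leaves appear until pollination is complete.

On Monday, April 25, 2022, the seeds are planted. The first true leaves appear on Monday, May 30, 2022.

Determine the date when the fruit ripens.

Saturday, September 3, 2022

The seeds are planted: Apr 25, 2022.
Germination occurs: Apr 25, 2022 + 9 days = May 4, 2022.
Flowering begins: May 4, 2022 + 28 days = Jun 1, 2022.
The first true leaves appear: May 30, 2022.
Pollination is complete: May 30, 2022 + 9 days = Jun 8, 2022.
Fruit set is observed: Jun 8, 2022 + 81 days = Aug 28, 2022.
Both prerequisites met — flowering begins (Jun 1, 2022), fruit set is observed (Aug 28, 2022); the later is Aug 28, 2022.
The fruit ripens: Aug 28, 2022 + 6 days = Sep 3, 2022.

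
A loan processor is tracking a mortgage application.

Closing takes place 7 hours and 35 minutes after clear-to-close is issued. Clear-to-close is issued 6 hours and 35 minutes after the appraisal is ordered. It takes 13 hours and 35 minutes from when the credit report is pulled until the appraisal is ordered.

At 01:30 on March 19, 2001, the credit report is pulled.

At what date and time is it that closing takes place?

The credit report is pulled: 01:30 Mar 19, 2001.
The appraisal is ordered: 01:30 Mar 19, 2001 + 13h35m = 15:05 Mar 19, 2001.
Clear-to-close is issued: 15:05 Mar 19, 2001 + 6h35m = 21:40 Mar 19, 2001.
Closing takes place: 21:40 Mar 19, 2001 + 7h35m = 05:15 Mar 20, 2001.

05:15 on March 20, 2001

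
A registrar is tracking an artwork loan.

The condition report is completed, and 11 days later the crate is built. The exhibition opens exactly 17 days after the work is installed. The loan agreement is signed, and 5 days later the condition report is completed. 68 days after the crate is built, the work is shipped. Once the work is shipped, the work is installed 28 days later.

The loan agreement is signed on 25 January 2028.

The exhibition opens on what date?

2 June 2028

The loan agreement is signed: Jan 25, 2028.
The condition report is completed: Jan 25, 2028 + 5 days = Jan 30, 2028.
The crate is built: Jan 30, 2028 + 11 days = Feb 10, 2028.
The work is shipped: Feb 10, 2028 + 68 days = Apr 18, 2028.
The work is installed: Apr 18, 2028 + 28 days = May 16, 2028.
The exhibition opens: May 16, 2028 + 17 days = Jun 2, 2028.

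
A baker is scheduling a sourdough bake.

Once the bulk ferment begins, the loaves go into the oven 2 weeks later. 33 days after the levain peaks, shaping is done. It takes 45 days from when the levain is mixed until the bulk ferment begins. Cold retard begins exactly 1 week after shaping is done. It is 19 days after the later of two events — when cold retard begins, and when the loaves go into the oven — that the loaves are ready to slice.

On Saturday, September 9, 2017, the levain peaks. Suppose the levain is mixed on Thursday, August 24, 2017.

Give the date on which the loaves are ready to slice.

The levain peaks: Sep 9, 2017.
Shaping is done: Sep 9, 2017 + 33 days = Oct 12, 2017.
Cold retard begins: Oct 12, 2017 + 1 week = Oct 19, 2017.
The levain is mixed: Aug 24, 2017.
The bulk ferment begins: Aug 24, 2017 + 45 days = Oct 8, 2017.
The loaves go into the oven: Oct 8, 2017 + 2 weeks = Oct 22, 2017.
Both prerequisites met — cold retard begins (Oct 19, 2017), the loaves go into the oven (Oct 22, 2017); the later is Oct 22, 2017.
The loaves are ready to slice: Oct 22, 2017 + 19 days = Nov 10, 2017.

Friday, November 10, 2017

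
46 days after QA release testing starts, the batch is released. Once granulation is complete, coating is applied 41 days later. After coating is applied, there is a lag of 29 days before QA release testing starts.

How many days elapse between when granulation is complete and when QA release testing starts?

70 days

Causal path: granulation is complete → coating is applied → QA release testing starts.
Total delay along the path: 41 + 29 = 70 days.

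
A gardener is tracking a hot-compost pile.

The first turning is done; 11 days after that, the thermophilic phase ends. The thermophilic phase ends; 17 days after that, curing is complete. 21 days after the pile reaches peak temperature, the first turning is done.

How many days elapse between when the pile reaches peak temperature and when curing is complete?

Causal path: the pile reaches peak temperature → the first turning is done → the thermophilic phase ends → curing is complete.
Total delay along the path: 21 + 11 + 17 = 49 days.

49 days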